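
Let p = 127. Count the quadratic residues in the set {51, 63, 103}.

1

(51/127) = -1 → non-residue.
(63/127) = -1 → non-residue.
(103/127) = +1 → QR.
Total quadratic residues among the 3: 1.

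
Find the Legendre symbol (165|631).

Euler's criterion: (165/631) ≡ 165^315 (mod 631).
165^2 ≡ 92 (mod 631)
165^4 ≡ 261 (mod 631)
165^8 ≡ 604 (mod 631)
165^16 ≡ 98 (mod 631)
165^32 ≡ 139 (mod 631)
165^64 ≡ 391 (mod 631)
165^128 ≡ 179 (mod 631)
165^256 ≡ 491 (mod 631)
165^315 = 165^(256+32+16+8+2+1) ≡ 1 (mod 631).
Result is 1, so (165/631) = 1.

1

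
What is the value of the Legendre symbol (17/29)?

Euler's criterion: (17/29) ≡ 17^14 (mod 29).
17^2 ≡ 28 (mod 29)
17^4 ≡ 1 (mod 29)
17^8 ≡ 1 (mod 29)
17^14 = 17^(8+4+2) ≡ 28 (mod 29).
Result is 28 ≡ −1, so (17/29) = −1.

-1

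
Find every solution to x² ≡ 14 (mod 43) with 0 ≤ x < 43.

10, 33

Since 43 ≡ 3 (mod 4), a square root of 14 is 14^((43+1)/4) = 14^11 mod 43.
Repeated squaring: 14^2≡24, 14^4≡17, 14^8≡31 (mod 43).
14^11 = 14^(8+2+1) ≡ 10 (mod 43).
Check: 10² = 100 ≡ 14 (mod 43). The two roots are 10 and 33.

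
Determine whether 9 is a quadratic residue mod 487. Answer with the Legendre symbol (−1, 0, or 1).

Reciprocity: 9 ≡ 1 and 487 ≡ 3 (mod 4), so (9/487) = +(487/9).
Reduce top mod 9: now compute (1/9).
Reached (1/9) = 1. Collecting the sign flips along the way, the symbol is +1.

1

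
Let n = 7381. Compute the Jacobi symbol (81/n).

Reciprocity: 81 ≡ 1 and 7381 ≡ 1 (mod 4), so (81/7381) = +(7381/81).
Reduce top mod 81: now compute (10/81).
Pull out 2: since 81 ≡ 1 (mod 8), (2/81) = +1.
Reciprocity: 5 ≡ 1 and 81 ≡ 1 (mod 4), so (5/81) = +(81/5).
Reduce top mod 5: now compute (1/5).
Reached (1/5) = 1. Collecting the sign flips along the way, the symbol is +1.

1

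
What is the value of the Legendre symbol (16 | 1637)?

Pull out 2^4: since 1637 ≡ 5 (mod 8), (2/1637) = -1, so (2/1637)^4 = +1.
Reached (1/1637) = 1. Collecting the sign flips along the way, the symbol is +1.

1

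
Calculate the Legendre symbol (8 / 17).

1

Euler's criterion: (8/17) ≡ 8^8 (mod 17).
8^2 ≡ 13 (mod 17)
8^4 ≡ 16 (mod 17)
8^8 ≡ 1 (mod 17)
8^8 = 8^(8) ≡ 1 (mod 17).
Result is 1, so (8/17) = 1.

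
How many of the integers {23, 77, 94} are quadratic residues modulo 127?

1

(23/127) = -1 → non-residue.
(77/127) = -1 → non-residue.
(94/127) = +1 → QR.
Total quadratic residues among the 3: 1.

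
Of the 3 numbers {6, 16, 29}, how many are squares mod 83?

(6/83) = -1 → non-residue.
(16/83) = +1 → QR.
(29/83) = +1 → QR.
Total quadratic residues among the 3: 2.

2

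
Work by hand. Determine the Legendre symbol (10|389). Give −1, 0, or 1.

Pull out 2: since 389 ≡ 5 (mod 8), (2/389) = -1.
Reciprocity: 5 ≡ 1 and 389 ≡ 1 (mod 4), so (5/389) = +(389/5).
Reduce top mod 5: now compute (4/5).
Pull out 2^2: since 5 ≡ 5 (mod 8), (2/5) = -1, so (2/5)^2 = +1.
Reached (1/5) = 1. Collecting the sign flips along the way, the symbol is -1.

-1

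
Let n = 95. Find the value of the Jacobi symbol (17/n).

-1

Reciprocity: 17 ≡ 1 and 95 ≡ 3 (mod 4), so (17/95) = +(95/17).
Reduce top mod 17: now compute (10/17).
Pull out 2: since 17 ≡ 1 (mod 8), (2/17) = +1.
Reciprocity: 5 ≡ 1 and 17 ≡ 1 (mod 4), so (5/17) = +(17/5).
Reduce top mod 5: now compute (2/5).
Pull out 2: since 5 ≡ 5 (mod 8), (2/5) = -1.
Reached (1/5) = 1. Collecting the sign flips along the way, the symbol is -1.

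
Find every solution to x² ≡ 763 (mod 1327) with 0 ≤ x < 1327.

157, 1170

Since 1327 ≡ 3 (mod 4), a square root of 763 is 763^((1327+1)/4) = 763^332 mod 1327.
Repeated squaring: 763^2≡943, 763^4≡159, 763^8≡68, 763^16≡643, 763^32≡752, 763^64≡202, 763^128≡994, 763^256≡748 (mod 1327).
763^332 = 763^(256+64+8+4) ≡ 157 (mod 1327).
Check: 157² = 24649 ≡ 763 (mod 1327). The two roots are 157 and 1170.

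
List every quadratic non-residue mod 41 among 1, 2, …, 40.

3, 6, 7, 11, 12, 13, 14, 15, 17, 19, 22, 24, 26, 27, 28, 29, 30, 34, 35, 38

Square k = 1,…,20 (k and 41−k give the same square):
1²=1, 2²=4, 3²=9, 4²=16, 5²=25, 6²=36, 7²≡8, 8²≡23, 9²≡40, 10²≡18, 11²≡39, 12²≡21, 13²≡5, 14²≡32, 15²≡20, 16²≡10, 17²≡2, 18²≡37, 19²≡33, 20²≡31 (mod 41).
The residues are {1, 2, 4, 5, 8, 9, 10, 16, 18, 20, 21, 23, 25, 31, 32, 33, 36, 37, 39, 40}; the non-residues are the remaining 20 nonzero classes.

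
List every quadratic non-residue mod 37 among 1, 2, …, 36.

Square k = 1,…,18 (k and 37−k give the same square):
1²=1, 2²=4, 3²=9, 4²=16, 5²=25, 6²=36, 7²≡12, 8²≡27, 9²≡7, 10²≡26, 11²≡10, 12²≡33, 13²≡21, 14²≡11, 15²≡3, 16²≡34, 17²≡30, 18²≡28 (mod 37).
The residues are {1, 3, 4, 7, 9, 10, 11, 12, 16, 21, 25, 26, 27, 28, 30, 33, 34, 36}; the non-residues are the remaining 18 nonzero classes.

2,5,6,8,13,14,15,17,18,19,20,22,23,24,29,31,32,35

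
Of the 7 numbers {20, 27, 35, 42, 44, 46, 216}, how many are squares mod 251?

(20/251) = +1 → QR.
(27/251) = +1 → QR.
(35/251) = +1 → QR.
(42/251) = -1 → non-residue.
(44/251) = -1 → non-residue.
(46/251) = -1 → non-residue.
(216/251) = -1 → non-residue.
Total quadratic residues among the 7: 3.

3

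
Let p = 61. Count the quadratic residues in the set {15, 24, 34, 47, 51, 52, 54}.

4

(15/61) = +1 → QR.
(24/61) = -1 → non-residue.
(34/61) = +1 → QR.
(47/61) = +1 → QR.
(51/61) = -1 → non-residue.
(52/61) = +1 → QR.
(54/61) = -1 → non-residue.
Total quadratic residues among the 7: 4.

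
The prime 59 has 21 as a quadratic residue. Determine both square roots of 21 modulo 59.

Since 59 ≡ 3 (mod 4), a square root of 21 is 21^((59+1)/4) = 21^15 mod 59.
Repeated squaring: 21^2≡28, 21^4≡17, 21^8≡53 (mod 59).
21^15 = 21^(8+4+2+1) ≡ 27 (mod 59).
Check: 27² = 729 ≡ 21 (mod 59). The two roots are 27 and 32.

27, 32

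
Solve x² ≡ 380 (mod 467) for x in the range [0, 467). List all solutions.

Since 467 ≡ 3 (mod 4), a square root of 380 is 380^((467+1)/4) = 380^117 mod 467.
Repeated squaring: 380^2≡97, 380^4≡69, 380^8≡91, 380^16≡342, 380^32≡214, 380^64≡30 (mod 467).
380^117 = 380^(64+32+16+4+1) ≡ 351 (mod 467).
Check: 351² = 123201 ≡ 380 (mod 467). The two roots are 116 and 351.

116, 351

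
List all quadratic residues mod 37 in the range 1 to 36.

Square k = 1,…,18 (k and 37−k give the same square):
1²=1, 2²=4, 3²=9, 4²=16, 5²=25, 6²=36, 7²≡12, 8²≡27, 9²≡7, 10²≡26, 11²≡10, 12²≡33, 13²≡21, 14²≡11, 15²≡3, 16²≡34, 17²≡30, 18²≡28 (mod 37).
So the quadratic residues mod 37 are {1, 3, 4, 7, 9, 10, 11, 12, 16, 21, 25, 26, 27, 28, 30, 33, 34, 36}.

1 3 4 7 9 10 11 12 16 21 25 26 27 28 30 33 34 36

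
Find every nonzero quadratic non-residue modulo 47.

5 10 11 13 15 19 20 22 23 26 29 30 31 33 35 38 39 40 41 43 44 45 46

Square k = 1,…,23 (k and 47−k give the same square):
1²=1, 2²=4, 3²=9, 4²=16, 5²=25, 6²=36, 7²≡2, 8²≡17, 9²≡34, 10²≡6, 11²≡27, 12²≡3, 13²≡28, 14²≡8, 15²≡37, 16²≡21, 17²≡7, 18²≡42, 19²≡32, 20²≡24, 21²≡18, 22²≡14, 23²≡12 (mod 47).
The residues are {1, 2, 3, 4, 6, 7, 8, 9, 12, 14, 16, 17, 18, 21, 24, 25, 27, 28, 32, 34, 36, 37, 42}; the non-residues are the remaining 23 nonzero classes.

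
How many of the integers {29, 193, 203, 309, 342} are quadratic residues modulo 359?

2

(29/359) = -1 → non-residue.
(193/359) = +1 → QR.
(203/359) = +1 → QR.
(309/359) = -1 → non-residue.
(342/359) = -1 → non-residue.
Total quadratic residues among the 5: 2.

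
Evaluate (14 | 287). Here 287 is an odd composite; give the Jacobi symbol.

0

Pull out 2: since 287 ≡ 7 (mod 8), (2/287) = +1.
Reciprocity: 7 ≡ 3 and 287 ≡ 3 (mod 4), so (7/287) = −(287/7).
Reduce top mod 7: now compute (0/7).
Top reduces to 0: gcd > 1, so the symbol is 0.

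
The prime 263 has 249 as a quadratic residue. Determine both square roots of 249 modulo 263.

81, 182

Since 263 ≡ 3 (mod 4), a square root of 249 is 249^((263+1)/4) = 249^66 mod 263.
Repeated squaring: 249^2≡196, 249^4≡18, 249^8≡61, 249^16≡39, 249^32≡206, 249^64≡93 (mod 263).
249^66 = 249^(64+2) ≡ 81 (mod 263).
Check: 81² = 6561 ≡ 249 (mod 263). The two roots are 81 and 182.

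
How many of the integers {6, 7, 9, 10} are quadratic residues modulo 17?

(6/17) = -1 → non-residue.
(7/17) = -1 → non-residue.
(9/17) = +1 → QR.
(10/17) = -1 → non-residue.
Total quadratic residues among the 4: 1.

1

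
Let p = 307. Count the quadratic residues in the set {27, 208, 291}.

(27/307) = -1 → non-residue.
(208/307) = -1 → non-residue.
(291/307) = -1 → non-residue.
Total quadratic residues among the 3: 0.

0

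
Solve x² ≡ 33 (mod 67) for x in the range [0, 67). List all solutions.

Since 67 ≡ 3 (mod 4), a square root of 33 is 33^((67+1)/4) = 33^17 mod 67.
Repeated squaring: 33^2≡17, 33^4≡21, 33^8≡39, 33^16≡47 (mod 67).
33^17 = 33^(16+1) ≡ 10 (mod 67).
Check: 10² = 100 ≡ 33 (mod 67). The two roots are 10 and 57.

10, 57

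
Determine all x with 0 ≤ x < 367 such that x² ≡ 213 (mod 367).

41, 326

Since 367 ≡ 3 (mod 4), a square root of 213 is 213^((367+1)/4) = 213^92 mod 367.
Repeated squaring: 213^2≡228, 213^4≡237, 213^8≡18, 213^16≡324, 213^32≡14, 213^64≡196 (mod 367).
213^92 = 213^(64+16+8+4) ≡ 41 (mod 367).
Check: 41² = 1681 ≡ 213 (mod 367). The two roots are 41 and 326.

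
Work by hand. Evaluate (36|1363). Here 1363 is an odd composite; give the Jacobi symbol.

Pull out 2^2: since 1363 ≡ 3 (mod 8), (2/1363) = -1, so (2/1363)^2 = +1.
Reciprocity: 9 ≡ 1 and 1363 ≡ 3 (mod 4), so (9/1363) = +(1363/9).
Reduce top mod 9: now compute (4/9).
Pull out 2^2: since 9 ≡ 1 (mod 8), (2/9) = +1, so (2/9)^2 = +1.
Reached (1/9) = 1. Collecting the sign flips along the way, the symbol is +1.

1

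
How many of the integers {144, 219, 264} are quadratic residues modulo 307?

(144/307) = +1 → QR.
(219/307) = +1 → QR.
(264/307) = +1 → QR.
Total quadratic residues among the 3: 3.

3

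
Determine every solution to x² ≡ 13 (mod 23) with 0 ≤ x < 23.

6, 17

Since 23 ≡ 3 (mod 4), a square root of 13 is 13^((23+1)/4) = 13^6 mod 23.
Repeated squaring: 13^2≡8, 13^4≡18 (mod 23).
13^6 = 13^(4+2) ≡ 6 (mod 23).
Check: 6² = 36 ≡ 13 (mod 23). The two roots are 6 and 17.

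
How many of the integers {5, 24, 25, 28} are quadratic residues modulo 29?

(5/29) = +1 → QR.
(24/29) = +1 → QR.
(25/29) = +1 → QR.
(28/29) = +1 → QR.
Total quadratic residues among the 4: 4.

4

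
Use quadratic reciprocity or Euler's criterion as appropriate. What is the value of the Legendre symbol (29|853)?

-1

Reciprocity: 29 ≡ 1 and 853 ≡ 1 (mod 4), so (29/853) = +(853/29).
Reduce top mod 29: now compute (12/29).
Pull out 2^2: since 29 ≡ 5 (mod 8), (2/29) = -1, so (2/29)^2 = +1.
Reciprocity: 3 ≡ 3 and 29 ≡ 1 (mod 4), so (3/29) = +(29/3).
Reduce top mod 3: now compute (2/3).
Pull out 2: since 3 ≡ 3 (mod 8), (2/3) = -1.
Reached (1/3) = 1. Collecting the sign flips along the way, the symbol is -1.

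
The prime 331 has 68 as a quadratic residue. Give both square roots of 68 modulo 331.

125, 206

Since 331 ≡ 3 (mod 4), a square root of 68 is 68^((331+1)/4) = 68^83 mod 331.
Repeated squaring: 68^2≡321, 68^4≡100, 68^8≡70, 68^16≡266, 68^32≡253, 68^64≡126 (mod 331).
68^83 = 68^(64+16+2+1) ≡ 125 (mod 331).
Check: 125² = 15625 ≡ 68 (mod 331). The two roots are 125 and 206.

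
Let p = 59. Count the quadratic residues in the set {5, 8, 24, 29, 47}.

2

(5/59) = +1 → QR.
(8/59) = -1 → non-residue.
(24/59) = -1 → non-residue.
(29/59) = +1 → QR.
(47/59) = -1 → non-residue.
Total quadratic residues among the 5: 2.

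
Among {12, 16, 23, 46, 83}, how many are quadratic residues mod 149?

2

(12/149) = -1 → non-residue.
(16/149) = +1 → QR.
(23/149) = -1 → non-residue.
(46/149) = +1 → QR.
(83/149) = -1 → non-residue.
Total quadratic residues among the 5: 2.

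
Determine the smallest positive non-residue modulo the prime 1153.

(2/1153) = +1, so 2 is a residue.
(3/1153) = +1, so 3 is a residue.
(4/1153) = +1, so 4 is a residue.
(5/1153) = −1, so 5 is the smallest positive non-residue mod 1153.

5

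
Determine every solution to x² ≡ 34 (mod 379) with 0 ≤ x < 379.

105, 274

Since 379 ≡ 3 (mod 4), a square root of 34 is 34^((379+1)/4) = 34^95 mod 379.
Repeated squaring: 34^2≡19, 34^4≡361, 34^8≡324, 34^16≡372, 34^32≡49, 34^64≡127 (mod 379).
34^95 = 34^(64+16+8+4+2+1) ≡ 105 (mod 379).
Check: 105² = 11025 ≡ 34 (mod 379). The two roots are 105 and 274.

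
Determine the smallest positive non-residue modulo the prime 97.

(2/97) = +1, so 2 is a residue.
(3/97) = +1, so 3 is a residue.
(4/97) = +1, so 4 is a residue.
(5/97) = −1, so 5 is the smallest positive non-residue mod 97.

5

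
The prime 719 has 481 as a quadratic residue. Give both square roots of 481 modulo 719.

Since 719 ≡ 3 (mod 4), a square root of 481 is 481^((719+1)/4) = 481^180 mod 719.
Repeated squaring: 481^2≡562, 481^4≡203, 481^8≡226, 481^16≡27, 481^32≡10, 481^64≡100, 481^128≡653 (mod 719).
481^180 = 481^(128+32+16+4) ≡ 548 (mod 719).
Check: 548² = 300304 ≡ 481 (mod 719). The two roots are 171 and 548.

171, 548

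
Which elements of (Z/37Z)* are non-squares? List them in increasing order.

2, 5, 6, 8, 13, 14, 15, 17, 18, 19, 20, 22, 23, 24, 29, 31, 32, 35

Square k = 1,…,18 (k and 37−k give the same square):
1²=1, 2²=4, 3²=9, 4²=16, 5²=25, 6²=36, 7²≡12, 8²≡27, 9²≡7, 10²≡26, 11²≡10, 12²≡33, 13²≡21, 14²≡11, 15²≡3, 16²≡34, 17²≡30, 18²≡28 (mod 37).
The residues are {1, 3, 4, 7, 9, 10, 11, 12, 16, 21, 25, 26, 27, 28, 30, 33, 34, 36}; the non-residues are the remaining 18 nonzero classes.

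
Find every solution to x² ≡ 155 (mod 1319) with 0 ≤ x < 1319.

598, 721

Since 1319 ≡ 3 (mod 4), a square root of 155 is 155^((1319+1)/4) = 155^330 mod 1319.
Repeated squaring: 155^2≡283, 155^4≡949, 155^8≡1043, 155^16≡993, 155^32≡756, 155^64≡409, 155^128≡1087, 155^256≡1064 (mod 1319).
155^330 = 155^(256+64+8+2) ≡ 598 (mod 1319).
Check: 598² = 357604 ≡ 155 (mod 1319). The two roots are 598 and 721.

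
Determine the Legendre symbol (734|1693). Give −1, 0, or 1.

-1

Pull out 2: since 1693 ≡ 5 (mod 8), (2/1693) = -1.
Reciprocity: 367 ≡ 3 and 1693 ≡ 1 (mod 4), so (367/1693) = +(1693/367).
Reduce top mod 367: now compute (225/367).
Reciprocity: 225 ≡ 1 and 367 ≡ 3 (mod 4), so (225/367) = +(367/225).
Reduce top mod 225: now compute (142/225).
Pull out 2: since 225 ≡ 1 (mod 8), (2/225) = +1.
Reciprocity: 71 ≡ 3 and 225 ≡ 1 (mod 4), so (71/225) = +(225/71).
Reduce top mod 71: now compute (12/71).
Pull out 2^2: since 71 ≡ 7 (mod 8), (2/71) = +1, so (2/71)^2 = +1.
Reciprocity: 3 ≡ 3 and 71 ≡ 3 (mod 4), so (3/71) = −(71/3).
Reduce top mod 3: now compute (2/3).
Pull out 2: since 3 ≡ 3 (mod 8), (2/3) = -1.
Reached (1/3) = 1. Collecting the sign flips along the way, the symbol is -1.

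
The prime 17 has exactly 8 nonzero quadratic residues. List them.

Square k = 1,…,8 (k and 17−k give the same square):
1²=1, 2²=4, 3²=9, 4²=16, 5²≡8, 6²≡2, 7²≡15, 8²≡13 (mod 17).
So the quadratic residues mod 17 are {1, 2, 4, 8, 9, 13, 15, 16}.

1, 2, 4, 8, 9, 13, 15, 16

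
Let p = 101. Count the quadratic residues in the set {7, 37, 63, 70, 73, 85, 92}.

4

(7/101) = -1 → non-residue.
(37/101) = +1 → QR.
(63/101) = -1 → non-residue.
(70/101) = +1 → QR.
(73/101) = -1 → non-residue.
(85/101) = +1 → QR.
(92/101) = +1 → QR.
Total quadratic residues among the 7: 4.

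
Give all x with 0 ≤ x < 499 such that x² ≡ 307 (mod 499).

Since 499 ≡ 3 (mod 4), a square root of 307 is 307^((499+1)/4) = 307^125 mod 499.
Repeated squaring: 307^2≡437, 307^4≡351, 307^8≡447, 307^16≡209, 307^32≡268, 307^64≡467 (mod 499).
307^125 = 307^(64+32+16+8+4+1) ≡ 263 (mod 499).
Check: 263² = 69169 ≡ 307 (mod 499). The two roots are 236 and 263.

236, 263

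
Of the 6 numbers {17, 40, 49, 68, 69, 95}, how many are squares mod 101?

(17/101) = +1 → QR.
(40/101) = -1 → non-residue.
(49/101) = +1 → QR.
(68/101) = +1 → QR.
(69/101) = -1 → non-residue.
(95/101) = +1 → QR.
Total quadratic residues among the 6: 4.

4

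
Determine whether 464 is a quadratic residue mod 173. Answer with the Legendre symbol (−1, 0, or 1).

1

Euler's criterion: (464/173) ≡ 118^86 (mod 173).
118^2 ≡ 84 (mod 173)
118^4 ≡ 136 (mod 173)
118^8 ≡ 158 (mod 173)
118^16 ≡ 52 (mod 173)
118^32 ≡ 109 (mod 173)
118^64 ≡ 117 (mod 173)
118^86 = 118^(64+16+4+2) ≡ 1 (mod 173).
Result is 1, so (464/173) = 1.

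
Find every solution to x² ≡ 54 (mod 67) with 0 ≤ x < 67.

11, 56

Since 67 ≡ 3 (mod 4), a square root of 54 is 54^((67+1)/4) = 54^17 mod 67.
Repeated squaring: 54^2≡35, 54^4≡19, 54^8≡26, 54^16≡6 (mod 67).
54^17 = 54^(16+1) ≡ 56 (mod 67).
Check: 56² = 3136 ≡ 54 (mod 67). The two roots are 11 and 56.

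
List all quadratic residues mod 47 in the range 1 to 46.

1, 2, 3, 4, 6, 7, 8, 9, 12, 14, 16, 17, 18, 21, 24, 25, 27, 28, 32, 34, 36, 37, 42

Square k = 1,…,23 (k and 47−k give the same square):
1²=1, 2²=4, 3²=9, 4²=16, 5²=25, 6²=36, 7²≡2, 8²≡17, 9²≡34, 10²≡6, 11²≡27, 12²≡3, 13²≡28, 14²≡8, 15²≡37, 16²≡21, 17²≡7, 18²≡42, 19²≡32, 20²≡24, 21²≡18, 22²≡14, 23²≡12 (mod 47).
So the quadratic residues mod 47 are {1, 2, 3, 4, 6, 7, 8, 9, 12, 14, 16, 17, 18, 21, 24, 25, 27, 28, 32, 34, 36, 37, 42}.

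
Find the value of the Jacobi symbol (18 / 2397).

Pull out 2: since 2397 ≡ 5 (mod 8), (2/2397) = -1.
Reciprocity: 9 ≡ 1 and 2397 ≡ 1 (mod 4), so (9/2397) = +(2397/9).
Reduce top mod 9: now compute (3/9).
Reciprocity: 3 ≡ 3 and 9 ≡ 1 (mod 4), so (3/9) = +(9/3).
Reduce top mod 3: now compute (0/3).
Top reduces to 0: gcd > 1, so the symbol is 0.

0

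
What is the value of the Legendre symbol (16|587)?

1

Euler's criterion: (16/587) ≡ 16^293 (mod 587).
16^2 ≡ 256 (mod 587)
16^4 ≡ 379 (mod 587)
16^8 ≡ 413 (mod 587)
16^16 ≡ 339 (mod 587)
16^32 ≡ 456 (mod 587)
16^64 ≡ 138 (mod 587)
16^128 ≡ 260 (mod 587)
16^256 ≡ 95 (mod 587)
16^293 = 16^(256+32+4+1) ≡ 1 (mod 587).
Result is 1, so (16/587) = 1.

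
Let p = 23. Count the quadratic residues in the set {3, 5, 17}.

1

(3/23) = +1 → QR.
(5/23) = -1 → non-residue.
(17/23) = -1 → non-residue.
Total quadratic residues among the 3: 1.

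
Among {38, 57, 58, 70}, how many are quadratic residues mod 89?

1

(38/89) = -1 → non-residue.
(57/89) = +1 → QR.
(58/89) = -1 → non-residue.
(70/89) = -1 → non-residue.
Total quadratic residues among the 4: 1.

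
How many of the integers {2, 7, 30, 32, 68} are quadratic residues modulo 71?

(2/71) = +1 → QR.
(7/71) = -1 → non-residue.
(30/71) = +1 → QR.
(32/71) = +1 → QR.
(68/71) = -1 → non-residue.
Total quadratic residues among the 5: 3.

3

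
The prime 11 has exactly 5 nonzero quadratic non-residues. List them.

Square k = 1,…,5 (k and 11−k give the same square):
1²=1, 2²=4, 3²=9, 4²≡5, 5²≡3 (mod 11).
The residues are {1, 3, 4, 5, 9}; the non-residues are the remaining 5 nonzero classes.

2,6,7,8,10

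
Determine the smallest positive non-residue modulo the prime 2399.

11

(2/2399) = +1, so 2 is a residue.
(3/2399) = +1, so 3 is a residue.
(4/2399) = +1, so 4 is a residue.
(5/2399) = +1, so 5 is a residue.
(6/2399) = +1, so 6 is a residue.
(7/2399) = +1, so 7 is a residue.
(8/2399) = +1, so 8 is a residue.
(9/2399) = +1, so 9 is a residue.
(10/2399) = +1, so 10 is a residue.
(11/2399) = −1, so 11 is the smallest positive non-residue mod 2399.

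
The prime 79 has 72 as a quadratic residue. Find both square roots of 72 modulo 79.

25, 54

Since 79 ≡ 3 (mod 4), a square root of 72 is 72^((79+1)/4) = 72^20 mod 79.
Repeated squaring: 72^2≡49, 72^4≡31, 72^8≡13, 72^16≡11 (mod 79).
72^20 = 72^(16+4) ≡ 25 (mod 79).
Check: 25² = 625 ≡ 72 (mod 79). The two roots are 25 and 54.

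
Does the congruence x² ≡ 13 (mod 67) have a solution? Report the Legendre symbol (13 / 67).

-1

Euler's criterion: (13/67) ≡ 13^33 (mod 67).
13^2 ≡ 35 (mod 67)
13^4 ≡ 19 (mod 67)
13^8 ≡ 26 (mod 67)
13^16 ≡ 6 (mod 67)
13^32 ≡ 36 (mod 67)
13^33 = 13^(32+1) ≡ 66 (mod 67).
Result is 66 ≡ −1, so (13/67) = −1.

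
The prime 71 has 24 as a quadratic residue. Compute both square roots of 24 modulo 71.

33, 38

Since 71 ≡ 3 (mod 4), a square root of 24 is 24^((71+1)/4) = 24^18 mod 71.
Repeated squaring: 24^2≡8, 24^4≡64, 24^8≡49, 24^16≡58 (mod 71).
24^18 = 24^(16+2) ≡ 38 (mod 71).
Check: 38² = 1444 ≡ 24 (mod 71). The two roots are 33 and 38.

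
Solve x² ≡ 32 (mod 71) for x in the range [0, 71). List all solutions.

Since 71 ≡ 3 (mod 4), a square root of 32 is 32^((71+1)/4) = 32^18 mod 71.
Repeated squaring: 32^2≡30, 32^4≡48, 32^8≡32, 32^16≡30 (mod 71).
32^18 = 32^(16+2) ≡ 48 (mod 71).
Check: 48² = 2304 ≡ 32 (mod 71). The two roots are 23 and 48.

23, 48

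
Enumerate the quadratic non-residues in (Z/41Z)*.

3, 6, 7, 11, 12, 13, 14, 15, 17, 19, 22, 24, 26, 27, 28, 29, 30, 34, 35, 38

Square k = 1,…,20 (k and 41−k give the same square):
1²=1, 2²=4, 3²=9, 4²=16, 5²=25, 6²=36, 7²≡8, 8²≡23, 9²≡40, 10²≡18, 11²≡39, 12²≡21, 13²≡5, 14²≡32, 15²≡20, 16²≡10, 17²≡2, 18²≡37, 19²≡33, 20²≡31 (mod 41).
The residues are {1, 2, 4, 5, 8, 9, 10, 16, 18, 20, 21, 23, 25, 31, 32, 33, 36, 37, 39, 40}; the non-residues are the remaining 20 nonzero classes.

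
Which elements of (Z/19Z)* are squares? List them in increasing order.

1 4 5 6 7 9 11 16 17

Square k = 1,…,9 (k and 19−k give the same square):
1²=1, 2²=4, 3²=9, 4²=16, 5²≡6, 6²≡17, 7²≡11, 8²≡7, 9²≡5 (mod 19).
So the quadratic residues mod 19 are {1, 4, 5, 6, 7, 9, 11, 16, 17}.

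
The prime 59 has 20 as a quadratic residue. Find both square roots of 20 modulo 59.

16, 43

Since 59 ≡ 3 (mod 4), a square root of 20 is 20^((59+1)/4) = 20^15 mod 59.
Repeated squaring: 20^2≡46, 20^4≡51, 20^8≡5 (mod 59).
20^15 = 20^(8+4+2+1) ≡ 16 (mod 59).
Check: 16² = 256 ≡ 20 (mod 59). The two roots are 16 and 43.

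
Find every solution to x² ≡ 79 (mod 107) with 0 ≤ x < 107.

Since 107 ≡ 3 (mod 4), a square root of 79 is 79^((107+1)/4) = 79^27 mod 107.
Repeated squaring: 79^2≡35, 79^4≡48, 79^8≡57, 79^16≡39 (mod 107).
79^27 = 79^(16+8+2+1) ≡ 87 (mod 107).
Check: 87² = 7569 ≡ 79 (mod 107). The two roots are 20 and 87.

20, 87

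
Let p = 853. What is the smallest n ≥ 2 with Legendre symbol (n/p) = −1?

2

(2/853) = −1, so 2 is the smallest positive non-residue mod 853.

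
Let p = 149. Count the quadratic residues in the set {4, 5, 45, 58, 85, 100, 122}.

(4/149) = +1 → QR.
(5/149) = +1 → QR.
(45/149) = +1 → QR.
(58/149) = -1 → non-residue.
(85/149) = +1 → QR.
(100/149) = +1 → QR.
(122/149) = -1 → non-residue.
Total quadratic residues among the 7: 5.

5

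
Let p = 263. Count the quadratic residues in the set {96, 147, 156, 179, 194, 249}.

5

(96/263) = +1 → QR.
(147/263) = +1 → QR.
(156/263) = +1 → QR.
(179/263) = +1 → QR.
(194/263) = -1 → non-residue.
(249/263) = +1 → QR.
Total quadratic residues among the 6: 5.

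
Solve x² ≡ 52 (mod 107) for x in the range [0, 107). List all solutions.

Since 107 ≡ 3 (mod 4), a square root of 52 is 52^((107+1)/4) = 52^27 mod 107.
Repeated squaring: 52^2≡29, 52^4≡92, 52^8≡11, 52^16≡14 (mod 107).
52^27 = 52^(16+8+2+1) ≡ 42 (mod 107).
Check: 42² = 1764 ≡ 52 (mod 107). The two roots are 42 and 65.

42, 65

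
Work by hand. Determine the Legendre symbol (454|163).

First reduce: 454 ≡ 128 (mod 163).
Pull out 2^7: since 163 ≡ 3 (mod 8), (2/163) = -1, so (2/163)^7 = -1.
Reached (1/163) = 1. Collecting the sign flips along the way, the symbol is -1.

-1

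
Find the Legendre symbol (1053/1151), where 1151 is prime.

Reciprocity: 1053 ≡ 1 and 1151 ≡ 3 (mod 4), so (1053/1151) = +(1151/1053).
Reduce top mod 1053: now compute (98/1053).
Pull out 2: since 1053 ≡ 5 (mod 8), (2/1053) = -1.
Reciprocity: 49 ≡ 1 and 1053 ≡ 1 (mod 4), so (49/1053) = +(1053/49).
Reduce top mod 49: now compute (24/49).
Pull out 2^3: since 49 ≡ 1 (mod 8), (2/49) = +1, so (2/49)^3 = +1.
Reciprocity: 3 ≡ 3 and 49 ≡ 1 (mod 4), so (3/49) = +(49/3).
Reduce top mod 3: now compute (1/3).
Reached (1/3) = 1. Collecting the sign flips along the way, the symbol is -1.

-1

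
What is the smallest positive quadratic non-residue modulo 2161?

7

(2/2161) = +1, so 2 is a residue.
(3/2161) = +1, so 3 is a residue.
(4/2161) = +1, so 4 is a residue.
(5/2161) = +1, so 5 is a residue.
(6/2161) = +1, so 6 is a residue.
(7/2161) = −1, so 7 is the smallest positive non-residue mod 2161.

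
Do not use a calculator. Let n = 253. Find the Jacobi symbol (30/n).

Pull out 2: since 253 ≡ 5 (mod 8), (2/253) = -1.
Reciprocity: 15 ≡ 3 and 253 ≡ 1 (mod 4), so (15/253) = +(253/15).
Reduce top mod 15: now compute (13/15).
Reciprocity: 13 ≡ 1 and 15 ≡ 3 (mod 4), so (13/15) = +(15/13).
Reduce top mod 13: now compute (2/13).
Pull out 2: since 13 ≡ 5 (mod 8), (2/13) = -1.
Reached (1/13) = 1. Collecting the sign flips along the way, the symbol is +1.

1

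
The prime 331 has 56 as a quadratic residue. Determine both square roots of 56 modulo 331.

Since 331 ≡ 3 (mod 4), a square root of 56 is 56^((331+1)/4) = 56^83 mod 331.
Repeated squaring: 56^2≡157, 56^4≡155, 56^8≡193, 56^16≡177, 56^32≡215, 56^64≡216 (mod 331).
56^83 = 56^(64+16+2+1) ≡ 279 (mod 331).
Check: 279² = 77841 ≡ 56 (mod 331). The two roots are 52 and 279.

52, 279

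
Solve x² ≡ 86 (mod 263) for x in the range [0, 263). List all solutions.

Since 263 ≡ 3 (mod 4), a square root of 86 is 86^((263+1)/4) = 86^66 mod 263.
Repeated squaring: 86^2≡32, 86^4≡235, 86^8≡258, 86^16≡25, 86^32≡99, 86^64≡70 (mod 263).
86^66 = 86^(64+2) ≡ 136 (mod 263).
Check: 136² = 18496 ≡ 86 (mod 263). The two roots are 127 and 136.

127, 136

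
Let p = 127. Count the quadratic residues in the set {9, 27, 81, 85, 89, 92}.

2

(9/127) = +1 → QR.
(27/127) = -1 → non-residue.
(81/127) = +1 → QR.
(85/127) = -1 → non-residue.
(89/127) = -1 → non-residue.
(92/127) = -1 → non-residue.
Total quadratic residues among the 6: 2.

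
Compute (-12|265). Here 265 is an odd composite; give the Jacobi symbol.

1

First reduce: -12 ≡ 253 (mod 265).
Reciprocity: 253 ≡ 1 and 265 ≡ 1 (mod 4), so (253/265) = +(265/253).
Reduce top mod 253: now compute (12/253).
Pull out 2^2: since 253 ≡ 5 (mod 8), (2/253) = -1, so (2/253)^2 = +1.
Reciprocity: 3 ≡ 3 and 253 ≡ 1 (mod 4), so (3/253) = +(253/3).
Reduce top mod 3: now compute (1/3).
Reached (1/3) = 1. Collecting the sign flips along the way, the symbol is +1.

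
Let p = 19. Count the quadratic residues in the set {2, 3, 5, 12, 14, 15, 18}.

(2/19) = -1 → non-residue.
(3/19) = -1 → non-residue.
(5/19) = +1 → QR.
(12/19) = -1 → non-residue.
(14/19) = -1 → non-residue.
(15/19) = -1 → non-residue.
(18/19) = -1 → non-residue.
Total quadratic residues among the 7: 1.

1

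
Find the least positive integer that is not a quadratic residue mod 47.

(2/47) = +1, so 2 is a residue.
(3/47) = +1, so 3 is a residue.
(4/47) = +1, so 4 is a residue.
(5/47) = −1, so 5 is the smallest positive non-residue mod 47.

5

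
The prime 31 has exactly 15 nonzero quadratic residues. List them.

1,2,4,5,7,8,9,10,14,16,18,19,20,25,28

Square k = 1,…,15 (k and 31−k give the same square):
1²=1, 2²=4, 3²=9, 4²=16, 5²=25, 6²≡5, 7²≡18, 8²≡2, 9²≡19, 10²≡7, 11²≡28, 12²≡20, 13²≡14, 14²≡10, 15²≡8 (mod 31).
So the quadratic residues mod 31 are {1, 2, 4, 5, 7, 8, 9, 10, 14, 16, 18, 19, 20, 25, 28}.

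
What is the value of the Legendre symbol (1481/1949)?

Reciprocity: 1481 ≡ 1 and 1949 ≡ 1 (mod 4), so (1481/1949) = +(1949/1481).
Reduce top mod 1481: now compute (468/1481).
Pull out 2^2: since 1481 ≡ 1 (mod 8), (2/1481) = +1, so (2/1481)^2 = +1.
Reciprocity: 117 ≡ 1 and 1481 ≡ 1 (mod 4), so (117/1481) = +(1481/117).
Reduce top mod 117: now compute (77/117).
Reciprocity: 77 ≡ 1 and 117 ≡ 1 (mod 4), so (77/117) = +(117/77).
Reduce top mod 77: now compute (40/77).
Pull out 2^3: since 77 ≡ 5 (mod 8), (2/77) = -1, so (2/77)^3 = -1.
Reciprocity: 5 ≡ 1 and 77 ≡ 1 (mod 4), so (5/77) = +(77/5).
Reduce top mod 5: now compute (2/5).
Pull out 2: since 5 ≡ 5 (mod 8), (2/5) = -1.
Reached (1/5) = 1. Collecting the sign flips along the way, the symbol is +1.

1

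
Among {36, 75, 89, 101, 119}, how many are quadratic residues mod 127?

(36/127) = +1 → QR.
(75/127) = -1 → non-residue.
(89/127) = -1 → non-residue.
(101/127) = -1 → non-residue.
(119/127) = -1 → non-residue.
Total quadratic residues among the 5: 1.

1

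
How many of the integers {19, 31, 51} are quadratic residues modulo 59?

2

(19/59) = +1 → QR.
(31/59) = -1 → non-residue.
(51/59) = +1 → QR.
Total quadratic residues among the 3: 2.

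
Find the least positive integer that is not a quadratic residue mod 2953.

5

(2/2953) = +1, so 2 is a residue.
(3/2953) = +1, so 3 is a residue.
(4/2953) = +1, so 4 is a residue.
(5/2953) = −1, so 5 is the smallest positive non-residue mod 2953.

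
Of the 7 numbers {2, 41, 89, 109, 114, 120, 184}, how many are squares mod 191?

4

(2/191) = +1 → QR.
(41/191) = -1 → non-residue.
(89/191) = -1 → non-residue.
(109/191) = +1 → QR.
(114/191) = -1 → non-residue.
(120/191) = +1 → QR.
(184/191) = +1 → QR.
Total quadratic residues among the 7: 4.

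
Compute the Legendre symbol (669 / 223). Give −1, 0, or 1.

First reduce: 669 ≡ 0 (mod 223).
Top reduces to 0: gcd > 1, so the symbol is 0.

0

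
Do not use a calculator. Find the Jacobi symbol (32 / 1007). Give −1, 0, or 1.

1

Pull out 2^5: since 1007 ≡ 7 (mod 8), (2/1007) = +1, so (2/1007)^5 = +1.
Reached (1/1007) = 1. Collecting the sign flips along the way, the symbol is +1.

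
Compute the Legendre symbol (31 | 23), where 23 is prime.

1

First reduce: 31 ≡ 8 (mod 23).
Pull out 2^3: since 23 ≡ 7 (mod 8), (2/23) = +1, so (2/23)^3 = +1.
Reached (1/23) = 1. Collecting the sign flips along the way, the symbol is +1.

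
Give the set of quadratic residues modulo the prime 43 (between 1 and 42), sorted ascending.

Square k = 1,…,21 (k and 43−k give the same square):
1²=1, 2²=4, 3²=9, 4²=16, 5²=25, 6²=36, 7²≡6, 8²≡21, 9²≡38, 10²≡14, 11²≡35, 12²≡15, 13²≡40, 14²≡24, 15²≡10, 16²≡41, 17²≡31, 18²≡23, 19²≡17, 20²≡13, 21²≡11 (mod 43).
So the quadratic residues mod 43 are {1, 4, 6, 9, 10, 11, 13, 14, 15, 16, 17, 21, 23, 24, 25, 31, 35, 36, 38, 40, 41}.

1 4 6 9 10 11 13 14 15 16 17 21 23 24 25 31 35 36 38 40 41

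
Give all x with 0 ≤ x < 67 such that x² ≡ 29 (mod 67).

30, 37

Since 67 ≡ 3 (mod 4), a square root of 29 is 29^((67+1)/4) = 29^17 mod 67.
Repeated squaring: 29^2≡37, 29^4≡29, 29^8≡37, 29^16≡29 (mod 67).
29^17 = 29^(16+1) ≡ 37 (mod 67).
Check: 37² = 1369 ≡ 29 (mod 67). The two roots are 30 and 37.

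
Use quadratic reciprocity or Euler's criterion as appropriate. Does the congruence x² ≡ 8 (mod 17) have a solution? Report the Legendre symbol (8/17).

1

Pull out 2^3: since 17 ≡ 1 (mod 8), (2/17) = +1, so (2/17)^3 = +1.
Reached (1/17) = 1. Collecting the sign flips along the way, the symbol is +1.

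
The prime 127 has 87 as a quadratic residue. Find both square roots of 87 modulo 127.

50, 77

Since 127 ≡ 3 (mod 4), a square root of 87 is 87^((127+1)/4) = 87^32 mod 127.
Repeated squaring: 87^2≡76, 87^4≡61, 87^8≡38, 87^16≡47, 87^32≡50 (mod 127).
87^32 = 87^(32) ≡ 50 (mod 127).
Check: 50² = 2500 ≡ 87 (mod 127). The two roots are 50 and 77.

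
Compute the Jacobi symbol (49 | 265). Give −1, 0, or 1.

Reciprocity: 49 ≡ 1 and 265 ≡ 1 (mod 4), so (49/265) = +(265/49).
Reduce top mod 49: now compute (20/49).
Pull out 2^2: since 49 ≡ 1 (mod 8), (2/49) = +1, so (2/49)^2 = +1.
Reciprocity: 5 ≡ 1 and 49 ≡ 1 (mod 4), so (5/49) = +(49/5).
Reduce top mod 5: now compute (4/5).
Pull out 2^2: since 5 ≡ 5 (mod 8), (2/5) = -1, so (2/5)^2 = +1.
Reached (1/5) = 1. Collecting the sign flips along the way, the symbol is +1.

1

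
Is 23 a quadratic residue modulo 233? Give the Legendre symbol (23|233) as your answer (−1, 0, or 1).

Euler's criterion: (23/233) ≡ 23^116 (mod 233).
23^2 ≡ 63 (mod 233)
23^4 ≡ 8 (mod 233)
23^8 ≡ 64 (mod 233)
23^16 ≡ 135 (mod 233)
23^32 ≡ 51 (mod 233)
23^64 ≡ 38 (mod 233)
23^116 = 23^(64+32+16+4) ≡ 1 (mod 233).
Result is 1, so (23/233) = 1.

1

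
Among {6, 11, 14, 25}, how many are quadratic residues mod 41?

(6/41) = -1 → non-residue.
(11/41) = -1 → non-residue.
(14/41) = -1 → non-residue.
(25/41) = +1 → QR.
Total quadratic residues among the 4: 1.

1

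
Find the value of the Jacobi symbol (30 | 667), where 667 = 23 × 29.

Pull out 2: since 667 ≡ 3 (mod 8), (2/667) = -1.
Reciprocity: 15 ≡ 3 and 667 ≡ 3 (mod 4), so (15/667) = −(667/15).
Reduce top mod 15: now compute (7/15).
Reciprocity: 7 ≡ 3 and 15 ≡ 3 (mod 4), so (7/15) = −(15/7).
Reduce top mod 7: now compute (1/7).
Reached (1/7) = 1. Collecting the sign flips along the way, the symbol is -1.

-1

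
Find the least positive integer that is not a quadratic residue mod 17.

(2/17) = +1, so 2 is a residue.
(3/17) = −1, so 3 is the smallest positive non-residue mod 17.

3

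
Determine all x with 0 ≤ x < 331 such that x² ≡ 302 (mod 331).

77, 254

Since 331 ≡ 3 (mod 4), a square root of 302 is 302^((331+1)/4) = 302^83 mod 331.
Repeated squaring: 302^2≡179, 302^4≡265, 302^8≡53, 302^16≡161, 302^32≡103, 302^64≡17 (mod 331).
302^83 = 302^(64+16+2+1) ≡ 77 (mod 331).
Check: 77² = 5929 ≡ 302 (mod 331). The two roots are 77 and 254.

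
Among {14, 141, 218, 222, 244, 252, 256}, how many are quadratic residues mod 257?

(14/257) = -1 → non-residue.
(141/257) = +1 → QR.
(218/257) = -1 → non-residue.
(222/257) = +1 → QR.
(244/257) = +1 → QR.
(252/257) = -1 → non-residue.
(256/257) = +1 → QR.
Total quadratic residues among the 7: 4.

4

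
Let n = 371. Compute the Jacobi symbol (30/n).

-1

Pull out 2: since 371 ≡ 3 (mod 8), (2/371) = -1.
Reciprocity: 15 ≡ 3 and 371 ≡ 3 (mod 4), so (15/371) = −(371/15).
Reduce top mod 15: now compute (11/15).
Reciprocity: 11 ≡ 3 and 15 ≡ 3 (mod 4), so (11/15) = −(15/11).
Reduce top mod 11: now compute (4/11).
Pull out 2^2: since 11 ≡ 3 (mod 8), (2/11) = -1, so (2/11)^2 = +1.
Reached (1/11) = 1. Collecting the sign flips along the way, the symbol is -1.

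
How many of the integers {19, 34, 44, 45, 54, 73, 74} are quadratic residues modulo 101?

(19/101) = +1 → QR.
(34/101) = -1 → non-residue.
(44/101) = -1 → non-residue.
(45/101) = +1 → QR.
(54/101) = +1 → QR.
(73/101) = -1 → non-residue.
(74/101) = -1 → non-residue.
Total quadratic residues among the 7: 3.

3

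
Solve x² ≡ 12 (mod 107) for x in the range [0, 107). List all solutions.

36, 71

Since 107 ≡ 3 (mod 4), a square root of 12 is 12^((107+1)/4) = 12^27 mod 107.
Repeated squaring: 12^2≡37, 12^4≡85, 12^8≡56, 12^16≡33 (mod 107).
12^27 = 12^(16+8+2+1) ≡ 36 (mod 107).
Check: 36² = 1296 ≡ 12 (mod 107). The two roots are 36 and 71.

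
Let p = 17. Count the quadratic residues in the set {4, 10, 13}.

(4/17) = +1 → QR.
(10/17) = -1 → non-residue.
(13/17) = +1 → QR.
Total quadratic residues among the 3: 2.

2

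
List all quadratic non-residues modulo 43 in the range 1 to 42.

Square k = 1,…,21 (k and 43−k give the same square):
1²=1, 2²=4, 3²=9, 4²=16, 5²=25, 6²=36, 7²≡6, 8²≡21, 9²≡38, 10²≡14, 11²≡35, 12²≡15, 13²≡40, 14²≡24, 15²≡10, 16²≡41, 17²≡31, 18²≡23, 19²≡17, 20²≡13, 21²≡11 (mod 43).
The residues are {1, 4, 6, 9, 10, 11, 13, 14, 15, 16, 17, 21, 23, 24, 25, 31, 35, 36, 38, 40, 41}; the non-residues are the remaining 21 nonzero classes.

2, 3, 5, 7, 8, 12, 18, 19, 20, 22, 26, 27, 28, 29, 30, 32, 33, 34, 37, 39, 42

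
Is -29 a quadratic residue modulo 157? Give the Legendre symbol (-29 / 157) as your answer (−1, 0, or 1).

Euler's criterion: (-29/157) ≡ 128^78 (mod 157).
128^2 ≡ 56 (mod 157)
128^4 ≡ 153 (mod 157)
128^8 ≡ 16 (mod 157)
128^16 ≡ 99 (mod 157)
128^32 ≡ 67 (mod 157)
128^64 ≡ 93 (mod 157)
128^78 = 128^(64+8+4+2) ≡ 156 (mod 157).
Result is 156 ≡ −1, so (-29/157) = −1.

-1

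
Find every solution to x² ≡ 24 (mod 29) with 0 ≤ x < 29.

29 ≡ 1 (mod 4), so we find a root by search.
Trying successive values, 13² = 169 ≡ 24 (mod 29). The other root is 29 − 13 = 16.

13, 16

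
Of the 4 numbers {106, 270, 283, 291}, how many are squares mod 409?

(106/409) = +1 → QR.
(270/409) = +1 → QR.
(283/409) = -1 → non-residue.
(291/409) = -1 → non-residue.
Total quadratic residues among the 4: 2.

2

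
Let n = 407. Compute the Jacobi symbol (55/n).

0

Reciprocity: 55 ≡ 3 and 407 ≡ 3 (mod 4), so (55/407) = −(407/55).
Reduce top mod 55: now compute (22/55).
Pull out 2: since 55 ≡ 7 (mod 8), (2/55) = +1.
Reciprocity: 11 ≡ 3 and 55 ≡ 3 (mod 4), so (11/55) = −(55/11).
Reduce top mod 11: now compute (0/11).
Top reduces to 0: gcd > 1, so the symbol is 0.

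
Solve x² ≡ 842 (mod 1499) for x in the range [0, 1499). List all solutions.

Since 1499 ≡ 3 (mod 4), a square root of 842 is 842^((1499+1)/4) = 842^375 mod 1499.
Repeated squaring: 842^2≡1436, 842^4≡971, 842^8≡1469, 842^16≡900, 842^32≡540, 842^64≡794, 842^128≡856, 842^256≡1224 (mod 1499).
842^375 = 842^(256+64+32+16+4+2+1) ≡ 598 (mod 1499).
Check: 598² = 357604 ≡ 842 (mod 1499). The two roots are 598 and 901.

598, 901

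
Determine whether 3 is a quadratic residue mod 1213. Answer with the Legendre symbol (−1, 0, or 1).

Reciprocity: 3 ≡ 3 and 1213 ≡ 1 (mod 4), so (3/1213) = +(1213/3).
Reduce top mod 3: now compute (1/3).
Reached (1/3) = 1. Collecting the sign flips along the way, the symbol is +1.

1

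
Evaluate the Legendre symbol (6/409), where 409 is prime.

Pull out 2: since 409 ≡ 1 (mod 8), (2/409) = +1.
Reciprocity: 3 ≡ 3 and 409 ≡ 1 (mod 4), so (3/409) = +(409/3).
Reduce top mod 3: now compute (1/3).
Reached (1/3) = 1. Collecting the sign flips along the way, the symbol is +1.

1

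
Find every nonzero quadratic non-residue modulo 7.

Square k = 1,…,3 (k and 7−k give the same square):
1²=1, 2²=4, 3²≡2 (mod 7).
The residues are {1, 2, 4}; the non-residues are the remaining 3 nonzero classes.

3,5,6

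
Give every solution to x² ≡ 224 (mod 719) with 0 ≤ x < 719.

321, 398

Since 719 ≡ 3 (mod 4), a square root of 224 is 224^((719+1)/4) = 224^180 mod 719.
Repeated squaring: 224^2≡565, 224^4≡708, 224^8≡121, 224^16≡261, 224^32≡535, 224^64≡63, 224^128≡374 (mod 719).
224^180 = 224^(128+32+16+4) ≡ 321 (mod 719).
Check: 321² = 103041 ≡ 224 (mod 719). The two roots are 321 and 398.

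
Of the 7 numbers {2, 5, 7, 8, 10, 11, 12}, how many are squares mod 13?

2

(2/13) = -1 → non-residue.
(5/13) = -1 → non-residue.
(7/13) = -1 → non-residue.
(8/13) = -1 → non-residue.
(10/13) = +1 → QR.
(11/13) = -1 → non-residue.
(12/13) = +1 → QR.
Total quadratic residues among the 7: 2.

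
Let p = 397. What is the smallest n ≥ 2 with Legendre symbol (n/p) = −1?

2

(2/397) = −1, so 2 is the smallest positive non-residue mod 397.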